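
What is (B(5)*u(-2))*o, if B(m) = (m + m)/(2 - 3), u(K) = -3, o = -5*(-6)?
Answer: 900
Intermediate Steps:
o = 30
B(m) = -2*m (B(m) = (2*m)/(-1) = (2*m)*(-1) = -2*m)
(B(5)*u(-2))*o = (-2*5*(-3))*30 = -10*(-3)*30 = 30*30 = 900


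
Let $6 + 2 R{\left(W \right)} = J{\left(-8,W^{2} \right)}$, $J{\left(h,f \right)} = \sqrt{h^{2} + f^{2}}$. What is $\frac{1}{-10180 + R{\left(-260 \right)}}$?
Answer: $\frac{10183}{1038746527} + \frac{4 \sqrt{71402501}}{1038746527} \approx 4.2342 \cdot 10^{-5}$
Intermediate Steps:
$J{\left(h,f \right)} = \sqrt{f^{2} + h^{2}}$
$R{\left(W \right)} = -3 + \frac{\sqrt{64 + W^{4}}}{2}$ ($R{\left(W \right)} = -3 + \frac{\sqrt{\left(W^{2}\right)^{2} + \left(-8\right)^{2}}}{2} = -3 + \frac{\sqrt{W^{4} + 64}}{2} = -3 + \frac{\sqrt{64 + W^{4}}}{2}$)
$\frac{1}{-10180 + R{\left(-260 \right)}} = \frac{1}{-10180 - \left(3 - \frac{\sqrt{64 + \left(-260\right)^{4}}}{2}\right)} = \frac{1}{-10180 - \left(3 - \frac{\sqrt{64 + 4569760000}}{2}\right)} = \frac{1}{-10180 - \left(3 - \frac{\sqrt{4569760064}}{2}\right)} = \frac{1}{-10180 - \left(3 - \frac{8 \sqrt{71402501}}{2}\right)} = \frac{1}{-10180 - \left(3 - 4 \sqrt{71402501}\right)} = \frac{1}{-10183 + 4 \sqrt{71402501}}$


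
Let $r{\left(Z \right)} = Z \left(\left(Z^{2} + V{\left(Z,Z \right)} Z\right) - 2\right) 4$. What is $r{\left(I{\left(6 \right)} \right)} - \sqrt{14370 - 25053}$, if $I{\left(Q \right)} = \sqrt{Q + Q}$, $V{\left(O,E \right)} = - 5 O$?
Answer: $- 400 \sqrt{3} - 3 i \sqrt{1187} \approx -692.82 - 103.36 i$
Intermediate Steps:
$I{\left(Q \right)} = \sqrt{2} \sqrt{Q}$ ($I{\left(Q \right)} = \sqrt{2 Q} = \sqrt{2} \sqrt{Q}$)
$r{\left(Z \right)} = 4 Z \left(-2 - 4 Z^{2}\right)$ ($r{\left(Z \right)} = Z \left(\left(Z^{2} + - 5 Z Z\right) - 2\right) 4 = Z \left(\left(Z^{2} - 5 Z^{2}\right) - 2\right) 4 = Z \left(- 4 Z^{2} - 2\right) 4 = Z \left(-2 - 4 Z^{2}\right) 4 = 4 Z \left(-2 - 4 Z^{2}\right)$)
$r{\left(I{\left(6 \right)} \right)} - \sqrt{14370 - 25053} = \left(- 16 \left(\sqrt{2} \sqrt{6}\right)^{3} - 8 \sqrt{2} \sqrt{6}\right) - \sqrt{14370 - 25053} = \left(- 16 \left(2 \sqrt{3}\right)^{3} - 8 \cdot 2 \sqrt{3}\right) - \sqrt{-10683} = \left(- 16 \cdot 24 \sqrt{3} - 16 \sqrt{3}\right) - 3 i \sqrt{1187} = \left(- 384 \sqrt{3} - 16 \sqrt{3}\right) - 3 i \sqrt{1187} = - 400 \sqrt{3} - 3 i \sqrt{1187}$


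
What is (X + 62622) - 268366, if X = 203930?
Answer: -1814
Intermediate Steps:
(X + 62622) - 268366 = (203930 + 62622) - 268366 = 266552 - 268366 = -1814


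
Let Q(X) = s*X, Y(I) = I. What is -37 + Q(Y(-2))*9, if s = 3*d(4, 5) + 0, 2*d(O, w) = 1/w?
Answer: -212/5 ≈ -42.400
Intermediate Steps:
d(O, w) = 1/(2*w) (d(O, w) = (1/w)/2 = 1/(2*w))
s = 3/10 (s = 3*((½)/5) + 0 = 3*((½)*(⅕)) + 0 = 3*(⅒) + 0 = 3/10 + 0 = 3/10 ≈ 0.30000)
Q(X) = 3*X/10
-37 + Q(Y(-2))*9 = -37 + ((3/10)*(-2))*9 = -37 - ⅗*9 = -37 - 27/5 = -212/5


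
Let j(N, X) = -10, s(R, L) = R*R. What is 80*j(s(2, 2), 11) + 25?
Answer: -775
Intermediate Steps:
s(R, L) = R²
80*j(s(2, 2), 11) + 25 = 80*(-10) + 25 = -800 + 25 = -775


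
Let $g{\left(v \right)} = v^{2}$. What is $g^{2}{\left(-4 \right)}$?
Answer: $256$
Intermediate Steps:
$g^{2}{\left(-4 \right)} = \left(\left(-4\right)^{2}\right)^{2} = 16^{2} = 256$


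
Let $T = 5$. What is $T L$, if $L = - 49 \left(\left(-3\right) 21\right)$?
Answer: $15435$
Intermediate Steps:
$L = 3087$ ($L = \left(-49\right) \left(-63\right) = 3087$)
$T L = 5 \cdot 3087 = 15435$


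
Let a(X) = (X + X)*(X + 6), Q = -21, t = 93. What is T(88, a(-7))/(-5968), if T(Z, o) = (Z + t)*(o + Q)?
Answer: 1267/5968 ≈ 0.21230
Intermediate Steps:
a(X) = 2*X*(6 + X) (a(X) = (2*X)*(6 + X) = 2*X*(6 + X))
T(Z, o) = (-21 + o)*(93 + Z) (T(Z, o) = (Z + 93)*(o - 21) = (93 + Z)*(-21 + o) = (-21 + o)*(93 + Z))
T(88, a(-7))/(-5968) = (-1953 - 21*88 + 93*(2*(-7)*(6 - 7)) + 88*(2*(-7)*(6 - 7)))/(-5968) = (-1953 - 1848 + 93*(2*(-7)*(-1)) + 88*(2*(-7)*(-1)))*(-1/5968) = (-1953 - 1848 + 93*14 + 88*14)*(-1/5968) = (-1953 - 1848 + 1302 + 1232)*(-1/5968) = -1267*(-1/5968) = 1267/5968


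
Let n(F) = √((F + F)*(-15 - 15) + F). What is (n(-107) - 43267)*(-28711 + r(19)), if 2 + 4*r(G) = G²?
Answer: 4953422495/4 - 114485*√6313/4 ≈ 1.2361e+9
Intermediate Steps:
r(G) = -½ + G²/4
n(F) = √59*√(-F) (n(F) = √((2*F)*(-30) + F) = √(-60*F + F) = √(-59*F) = √59*√(-F))
(n(-107) - 43267)*(-28711 + r(19)) = (√59*√(-1*(-107)) - 43267)*(-28711 + (-½ + (¼)*19²)) = (√59*√107 - 43267)*(-28711 + (-½ + (¼)*361)) = (√6313 - 43267)*(-28711 + (-½ + 361/4)) = (-43267 + √6313)*(-28711 + 359/4) = (-43267 + √6313)*(-114485/4) = 4953422495/4 - 114485*√6313/4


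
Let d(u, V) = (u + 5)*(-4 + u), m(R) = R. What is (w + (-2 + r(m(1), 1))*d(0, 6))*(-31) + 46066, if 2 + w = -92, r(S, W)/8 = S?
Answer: 52700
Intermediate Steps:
d(u, V) = (-4 + u)*(5 + u) (d(u, V) = (5 + u)*(-4 + u) = (-4 + u)*(5 + u))
r(S, W) = 8*S
w = -94 (w = -2 - 92 = -94)
(w + (-2 + r(m(1), 1))*d(0, 6))*(-31) + 46066 = (-94 + (-2 + 8*1)*(-20 + 0 + 0**2))*(-31) + 46066 = (-94 + (-2 + 8)*(-20 + 0 + 0))*(-31) + 46066 = (-94 + 6*(-20))*(-31) + 46066 = (-94 - 120)*(-31) + 46066 = -214*(-31) + 46066 = 6634 + 46066 = 52700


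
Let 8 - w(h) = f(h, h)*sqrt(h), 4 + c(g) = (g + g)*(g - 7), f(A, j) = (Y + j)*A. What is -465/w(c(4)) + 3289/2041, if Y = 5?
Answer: (-70981*I + 325864*sqrt(7))/(1256*(I + 161*sqrt(7))) ≈ 1.6111 - 0.13645*I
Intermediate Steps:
f(A, j) = A*(5 + j) (f(A, j) = (5 + j)*A = A*(5 + j))
c(g) = -4 + 2*g*(-7 + g) (c(g) = -4 + (g + g)*(g - 7) = -4 + (2*g)*(-7 + g) = -4 + 2*g*(-7 + g))
w(h) = 8 - h**(3/2)*(5 + h) (w(h) = 8 - h*(5 + h)*sqrt(h) = 8 - h**(3/2)*(5 + h))
-465/w(c(4)) + 3289/2041 = -465/(8 - (-4 - 14*4 + 2*4**2)**(3/2)*(5 + (-4 - 14*4 + 2*4**2))) + 3289/2041 = -465/(8 - (-4 - 56 + 2*16)**(3/2)*(5 + (-4 - 56 + 2*16))) + 3289*(1/2041) = -465/(8 - (-4 - 56 + 32)**(3/2)*(5 + (-4 - 56 + 32))) + 253/157 = -465/(8 - (-28)**(3/2)*(5 - 28)) + 253/157 = -465/(8 - 1*(-56*I*sqrt(7))*(-23)) + 253/157 = -465/(8 - 1288*I*sqrt(7)) + 253/157 = 253/157 - 465/(8 - 1288*I*sqrt(7))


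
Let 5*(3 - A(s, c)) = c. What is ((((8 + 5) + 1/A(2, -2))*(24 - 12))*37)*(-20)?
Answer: -2006880/17 ≈ -1.1805e+5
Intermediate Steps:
A(s, c) = 3 - c/5
((((8 + 5) + 1/A(2, -2))*(24 - 12))*37)*(-20) = ((((8 + 5) + 1/(3 - ⅕*(-2)))*(24 - 12))*37)*(-20) = (((13 + 1/(3 + ⅖))*12)*37)*(-20) = (((13 + 1/(17/5))*12)*37)*(-20) = (((13 + 5/17)*12)*37)*(-20) = (((226/17)*12)*37)*(-20) = ((2712/17)*37)*(-20) = (100344/17)*(-20) = -2006880/17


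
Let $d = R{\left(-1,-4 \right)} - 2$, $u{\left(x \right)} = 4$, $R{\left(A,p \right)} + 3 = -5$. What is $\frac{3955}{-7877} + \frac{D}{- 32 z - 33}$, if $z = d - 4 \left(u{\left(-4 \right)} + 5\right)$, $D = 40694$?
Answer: $\frac{314855393}{11335003} \approx 27.777$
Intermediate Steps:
$R{\left(A,p \right)} = -8$ ($R{\left(A,p \right)} = -3 - 5 = -8$)
$d = -10$ ($d = -8 - 2 = -10$)
$z = -46$ ($z = -10 - 4 \left(4 + 5\right) = -10 - 36 = -46$)
$\frac{3955}{-7877} + \frac{D}{- 32 z - 33} = \frac{3955}{-7877} + \frac{40694}{\left(-32\right) \left(-46\right) - 33} = 3955 \left(- \frac{1}{7877}\right) + \frac{40694}{1472 - 33} = - \frac{3955}{7877} + \frac{40694}{1439} = \frac{314855393}{11335003}$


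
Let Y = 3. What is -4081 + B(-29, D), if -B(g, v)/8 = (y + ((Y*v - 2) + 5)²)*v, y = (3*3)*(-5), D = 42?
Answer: -5580337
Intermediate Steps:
y = -45 (y = 9*(-5) = -45)
B(g, v) = -8*v*(-45 + (3 + 3*v)²) (B(g, v) = -8*(-45 + ((3*v - 2) + 5)²)*v = -8*(-45 + ((-2 + 3*v) + 5)²)*v = -8*(-45 + (3 + 3*v)²)*v = -8*v*(-45 + (3 + 3*v)²))
-4081 + B(-29, D) = -4081 - 72*42*(-5 + (1 + 42)²) = -4081 - 72*42*(-5 + 43²) = -4081 - 72*42*(-5 + 1849) = -4081 - 72*42*1844 = -4081 - 5576256 = -5580337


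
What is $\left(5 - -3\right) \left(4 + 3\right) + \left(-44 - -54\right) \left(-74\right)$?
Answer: $-684$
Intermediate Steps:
$\left(5 - -3\right) \left(4 + 3\right) + \left(-44 - -54\right) \left(-74\right) = \left(5 + 3\right) 7 + \left(-44 + 54\right) \left(-74\right) = 8 \cdot 7 + 10 \left(-74\right) = 56 - 740 = -684$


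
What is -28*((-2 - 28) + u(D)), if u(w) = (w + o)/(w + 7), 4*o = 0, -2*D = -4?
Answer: 7504/9 ≈ 833.78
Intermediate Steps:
D = 2 (D = -½*(-4) = 2)
o = 0 (o = (¼)*0 = 0)
u(w) = w/(7 + w) (u(w) = (w + 0)/(w + 7) = w/(7 + w))
-28*((-2 - 28) + u(D)) = -28*((-2 - 28) + 2/(7 + 2)) = -28*(-30 + 2/9) = -28*(-268/9) = 7504/9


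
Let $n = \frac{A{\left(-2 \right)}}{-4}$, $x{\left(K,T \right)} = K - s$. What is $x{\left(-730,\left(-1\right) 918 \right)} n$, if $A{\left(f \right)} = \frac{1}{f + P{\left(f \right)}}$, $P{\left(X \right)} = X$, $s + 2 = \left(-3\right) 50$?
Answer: $- \frac{289}{8} \approx -36.125$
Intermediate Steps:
$s = -152$ ($s = -2 - 150 = -152$)
$A{\left(f \right)} = \frac{1}{2 f}$ ($A{\left(f \right)} = \frac{1}{f + f} = \frac{1}{2 f}$)
$x{\left(K,T \right)} = 152 + K$ ($x{\left(K,T \right)} = K - -152 = K + 152 = 152 + K$)
$n = \frac{1}{16}$ ($n = \frac{\frac{1}{2} \frac{1}{-2}}{-4} = \frac{1}{2} \left(- \frac{1}{2}\right) \left(- \frac{1}{4}\right) = \left(- \frac{1}{4}\right) \left(- \frac{1}{4}\right) = \frac{1}{16} \approx 0.0625$)
$x{\left(-730,\left(-1\right) 918 \right)} n = \left(152 - 730\right) \frac{1}{16} = \left(-578\right) \frac{1}{16} = - \frac{289}{8}$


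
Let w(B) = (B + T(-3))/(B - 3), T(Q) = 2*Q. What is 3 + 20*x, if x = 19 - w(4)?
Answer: 423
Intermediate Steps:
w(B) = (-6 + B)/(-3 + B) (w(B) = (B + 2*(-3))/(B - 3) = (B - 6)/(-3 + B) = (-6 + B)/(-3 + B))
x = 21 (x = 19 - (-6 + 4)/(-3 + 4) = 19 - (-2)/1 = 19 - (-2) = 19 - 1*(-2) = 19 + 2 = 21)
3 + 20*x = 3 + 20*21 = 3 + 420 = 423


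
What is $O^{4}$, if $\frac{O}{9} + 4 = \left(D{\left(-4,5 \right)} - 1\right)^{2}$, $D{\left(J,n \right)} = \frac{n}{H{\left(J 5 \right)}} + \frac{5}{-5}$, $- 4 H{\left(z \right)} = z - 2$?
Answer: $\frac{87677004960000}{214358881} \approx 4.0902 \cdot 10^{5}$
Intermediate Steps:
$H{\left(z \right)} = \frac{1}{2} - \frac{z}{4}$ ($H{\left(z \right)} = - \frac{z - 2}{4} = - \frac{-2 + z}{4} = \frac{1}{2} - \frac{z}{4}$)
$D{\left(J,n \right)} = -1 + \frac{n}{\frac{1}{2} - \frac{5 J}{4}}$ ($D{\left(J,n \right)} = \frac{n}{\frac{1}{2} - \frac{J 5}{4}} + \frac{5}{-5} = \frac{n}{\frac{1}{2} - \frac{5 J}{4}} + 5 \left(- \frac{1}{5}\right) = \frac{n}{\frac{1}{2} - \frac{5 J}{4}} - 1 = -1 + \frac{n}{\frac{1}{2} - \frac{5 J}{4}}$)
$O = - \frac{3060}{121}$ ($O = -36 + 9 \left(\frac{2 - -20 - 20}{-2 + 5 \left(-4\right)} - 1\right)^{2} = -36 + 9 \left(\frac{2 + 20 - 20}{-2 - 20} - 1\right)^{2} = -36 + 9 \left(\frac{1}{-22} \cdot 2 - 1\right)^{2} = -36 + 9 \left(\left(- \frac{1}{22}\right) 2 - 1\right)^{2} = -36 + 9 \left(- \frac{1}{11} - 1\right)^{2} = -36 + 9 \left(- \frac{12}{11}\right)^{2} = -36 + 9 \cdot \frac{144}{121} = -36 + \frac{1296}{121} = - \frac{3060}{121} \approx -25.289$)
$O^{4} = \left(- \frac{3060}{121}\right)^{4} = \frac{87677004960000}{214358881}$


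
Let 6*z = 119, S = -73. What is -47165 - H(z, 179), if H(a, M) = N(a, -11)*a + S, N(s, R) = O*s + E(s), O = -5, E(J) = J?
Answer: -409667/9 ≈ -45519.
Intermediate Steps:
z = 119/6 (z = (1/6)*119 = 119/6 ≈ 19.833)
N(s, R) = -4*s (N(s, R) = -5*s + s = -4*s)
H(a, M) = -73 - 4*a**2 (H(a, M) = (-4*a)*a - 73 = -4*a**2 - 73 = -73 - 4*a**2)
-47165 - H(z, 179) = -47165 - (-73 - 4*(119/6)**2) = -47165 - (-73 - 4*14161/36) = -47165 - (-73 - 14161/9) = -47165 - 1*(-14818/9) = -47165 + 14818/9 = -409667/9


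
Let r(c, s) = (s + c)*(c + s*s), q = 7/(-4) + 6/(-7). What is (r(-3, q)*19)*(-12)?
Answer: 26641173/5488 ≈ 4854.4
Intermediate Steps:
q = -73/28 (q = 7*(-¼) + 6*(-⅐) = -7/4 - 6/7 = -73/28 ≈ -2.6071)
r(c, s) = (c + s)*(c + s²)
(r(-3, q)*19)*(-12) = (((-3)² + (-73/28)³ - 3*(-73/28) - 3*(-73/28)²)*19)*(-12) = ((9 - 389017/21952 + 219/28 - 3*5329/784)*19)*(-12) = ((9 - 389017/21952 + 219/28 - 15987/784)*19)*(-12) = -467389/21952*19*(-12) = -8880391/21952*(-12) = 26641173/5488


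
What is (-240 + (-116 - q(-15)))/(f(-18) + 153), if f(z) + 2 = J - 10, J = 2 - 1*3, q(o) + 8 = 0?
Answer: -87/35 ≈ -2.4857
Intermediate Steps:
q(o) = -8 (q(o) = -8 + 0 = -8)
J = -1 (J = 2 - 3 = -1)
f(z) = -13 (f(z) = -2 + (-1 - 10) = -2 - 11 = -13)
(-240 + (-116 - q(-15)))/(f(-18) + 153) = (-240 + (-116 - 1*(-8)))/(-13 + 153) = (-240 + (-116 + 8))/140 = (-240 - 108)*(1/140) = -348*1/140 = -87/35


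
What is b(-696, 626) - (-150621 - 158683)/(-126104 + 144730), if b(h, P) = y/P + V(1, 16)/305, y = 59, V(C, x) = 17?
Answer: 29794402741/1778131090 ≈ 16.756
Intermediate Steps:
b(h, P) = 17/305 + 59/P (b(h, P) = 59/P + 17/305 = 17/305 + 59/P)
b(-696, 626) - (-150621 - 158683)/(-126104 + 144730) = (17/305 + 59/626) - (-150621 - 158683)/(-126104 + 144730) = (17/305 + 59*(1/626)) - (-309304)/18626 = (17/305 + 59/626) - (-309304)/18626 = 28637/190930 - 1*(-154652/9313) = 28637/190930 + 154652/9313 = 29794402741/1778131090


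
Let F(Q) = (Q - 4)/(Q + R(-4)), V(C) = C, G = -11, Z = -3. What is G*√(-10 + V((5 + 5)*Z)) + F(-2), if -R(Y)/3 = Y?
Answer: -⅗ - 22*I*√10 ≈ -0.6 - 69.57*I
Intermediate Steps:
R(Y) = -3*Y
F(Q) = (-4 + Q)/(12 + Q) (F(Q) = (Q - 4)/(Q - 3*(-4)) = (-4 + Q)/(Q + 12) = (-4 + Q)/(12 + Q))
G*√(-10 + V((5 + 5)*Z)) + F(-2) = -11*√(-10 + (5 + 5)*(-3)) + (-4 - 2)/(12 - 2) = -11*√(-10 + 10*(-3)) - 6/10 = -11*√(-10 - 30) + (⅒)*(-6) = -22*I*√10 - ⅗ = -⅗ - 22*I*√10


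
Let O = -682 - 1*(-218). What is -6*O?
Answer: 2784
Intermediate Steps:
O = -464 (O = -682 + 218 = -464)
-6*O = -6*(-464) = 2784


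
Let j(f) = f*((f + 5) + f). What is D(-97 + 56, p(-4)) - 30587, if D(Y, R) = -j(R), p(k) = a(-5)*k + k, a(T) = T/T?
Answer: -30675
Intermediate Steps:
a(T) = 1
p(k) = 2*k (p(k) = 1*k + k = k + k = 2*k)
j(f) = f*(5 + 2*f) (j(f) = f*((5 + f) + f) = f*(5 + 2*f))
D(Y, R) = -R*(5 + 2*R)
D(-97 + 56, p(-4)) - 30587 = -2*(-4)*(5 + 2*(2*(-4))) - 30587 = -1*(-8)*(5 + 2*(-8)) - 30587 = -1*(-8)*(5 - 16) - 30587 = -1*(-8)*(-11) - 30587 = -88 - 30587 = -30675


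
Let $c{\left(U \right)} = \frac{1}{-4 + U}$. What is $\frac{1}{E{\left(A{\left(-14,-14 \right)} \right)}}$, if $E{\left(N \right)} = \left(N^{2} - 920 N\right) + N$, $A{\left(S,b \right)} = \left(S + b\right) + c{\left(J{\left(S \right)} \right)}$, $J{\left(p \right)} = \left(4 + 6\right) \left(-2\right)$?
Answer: $\frac{576}{15296617} \approx 3.7655 \cdot 10^{-5}$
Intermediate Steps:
$J{\left(p \right)} = -20$ ($J{\left(p \right)} = 10 \left(-2\right) = -20$)
$A{\left(S,b \right)} = - \frac{1}{24} + S + b$ ($A{\left(S,b \right)} = \left(S + b\right) + \frac{1}{-4 - 20} = \left(S + b\right) + \frac{1}{-24} = \left(S + b\right) - \frac{1}{24} = - \frac{1}{24} + S + b$)
$E{\left(N \right)} = N^{2} - 919 N$
$\frac{1}{E{\left(A{\left(-14,-14 \right)} \right)}} = \frac{1}{\left(- \frac{1}{24} - 14 - 14\right) \left(-919 - \frac{673}{24}\right)} = \frac{1}{\left(- \frac{673}{24}\right) \left(-919 - \frac{673}{24}\right)} = \frac{1}{\left(- \frac{673}{24}\right) \left(- \frac{22729}{24}\right)} = \frac{1}{\frac{15296617}{576}} = \frac{576}{15296617}$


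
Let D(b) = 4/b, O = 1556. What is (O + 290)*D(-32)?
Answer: -923/4 ≈ -230.75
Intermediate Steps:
(O + 290)*D(-32) = (1556 + 290)*(4/(-32)) = 1846*(4*(-1/32)) = 1846*(-1/8) = -923/4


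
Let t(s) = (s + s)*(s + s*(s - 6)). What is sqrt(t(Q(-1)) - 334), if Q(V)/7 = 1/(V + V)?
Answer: 3*I*sqrt(241)/2 ≈ 23.286*I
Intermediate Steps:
Q(V) = 7/(2*V) (Q(V) = 7/(V + V) = 7/((2*V)) = 7*(1/(2*V)) = 7/(2*V))
t(s) = 2*s*(s + s*(-6 + s)) (t(s) = (2*s)*(s + s*(-6 + s)) = 2*s*(s + s*(-6 + s)))
sqrt(t(Q(-1)) - 334) = sqrt(2*((7/2)/(-1))**2*(-5 + (7/2)/(-1)) - 334) = sqrt(2*((7/2)*(-1))**2*(-5 + (7/2)*(-1)) - 334) = sqrt(2*(-7/2)**2*(-5 - 7/2) - 334) = sqrt(2*(49/4)*(-17/2) - 334) = sqrt(-833/4 - 334) = sqrt(-2169/4) = 3*I*sqrt(241)/2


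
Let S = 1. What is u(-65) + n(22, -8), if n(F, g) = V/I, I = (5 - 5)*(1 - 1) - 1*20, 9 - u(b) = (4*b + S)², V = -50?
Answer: -134139/2 ≈ -67070.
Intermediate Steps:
u(b) = 9 - (1 + 4*b)² (u(b) = 9 - (4*b + 1)² = 9 - (1 + 4*b)²)
I = -20 (I = 0*0 - 20 = 0 - 20 = -20)
n(F, g) = 5/2 (n(F, g) = -50/(-20) = -50*(-1/20) = 5/2)
u(-65) + n(22, -8) = (9 - (1 + 4*(-65))²) + 5/2 = (9 - (1 - 260)²) + 5/2 = (9 - 1*(-259)²) + 5/2 = (9 - 1*67081) + 5/2 = (9 - 67081) + 5/2 = -67072 + 5/2 = -134139/2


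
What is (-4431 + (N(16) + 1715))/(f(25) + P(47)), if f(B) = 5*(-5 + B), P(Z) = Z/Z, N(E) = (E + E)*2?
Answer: -2652/101 ≈ -26.257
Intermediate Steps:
N(E) = 4*E (N(E) = (2*E)*2 = 4*E)
P(Z) = 1
f(B) = -25 + 5*B
(-4431 + (N(16) + 1715))/(f(25) + P(47)) = (-4431 + (4*16 + 1715))/((-25 + 5*25) + 1) = (-4431 + (64 + 1715))/((-25 + 125) + 1) = (-4431 + 1779)/(100 + 1) = -2652/101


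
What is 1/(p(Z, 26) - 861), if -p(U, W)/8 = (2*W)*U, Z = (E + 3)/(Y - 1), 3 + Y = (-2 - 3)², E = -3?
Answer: -1/861 ≈ -0.0011614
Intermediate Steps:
Y = 22 (Y = -3 + (-2 - 3)² = -3 + (-5)² = -3 + 25 = 22)
Z = 0 (Z = (-3 + 3)/(22 - 1) = 0/21 = 0*(1/21) = 0)
p(U, W) = -16*U*W (p(U, W) = -8*2*W*U = -16*U*W)
1/(p(Z, 26) - 861) = 1/(-16*0*26 - 861) = 1/(0 - 861) = 1/(-861) = -1/861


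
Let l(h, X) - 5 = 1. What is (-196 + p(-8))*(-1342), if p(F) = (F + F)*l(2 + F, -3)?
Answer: 391864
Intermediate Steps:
l(h, X) = 6 (l(h, X) = 5 + 1 = 6)
p(F) = 12*F (p(F) = (F + F)*6 = (2*F)*6 = 12*F)
(-196 + p(-8))*(-1342) = (-196 + 12*(-8))*(-1342) = (-196 - 96)*(-1342) = -292*(-1342) = 391864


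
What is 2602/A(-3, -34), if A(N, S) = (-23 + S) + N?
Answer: -1301/30 ≈ -43.367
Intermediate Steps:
A(N, S) = -23 + N + S
2602/A(-3, -34) = 2602/(-23 - 3 - 34) = 2602/(-60) = 2602*(-1/60) = -1301/30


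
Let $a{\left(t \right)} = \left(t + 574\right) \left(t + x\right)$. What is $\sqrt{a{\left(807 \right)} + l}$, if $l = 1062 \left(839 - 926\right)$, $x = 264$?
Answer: $3 \sqrt{154073} \approx 1177.6$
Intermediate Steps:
$a{\left(t \right)} = \left(264 + t\right) \left(574 + t\right)$ ($a{\left(t \right)} = \left(t + 574\right) \left(t + 264\right) = \left(574 + t\right) \left(264 + t\right) = \left(264 + t\right) \left(574 + t\right)$)
$l = -92394$ ($l = 1062 \left(-87\right) = -92394$)
$\sqrt{a{\left(807 \right)} + l} = \sqrt{\left(151536 + 807^{2} + 838 \cdot 807\right) - 92394} = \sqrt{\left(151536 + 651249 + 676266\right) - 92394} = \sqrt{1479051 - 92394} = \sqrt{1386657} = 3 \sqrt{154073}$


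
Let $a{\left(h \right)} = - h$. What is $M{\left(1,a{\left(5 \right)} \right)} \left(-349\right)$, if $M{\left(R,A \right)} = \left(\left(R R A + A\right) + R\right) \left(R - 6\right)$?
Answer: $-15705$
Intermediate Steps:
$M{\left(R,A \right)} = \left(-6 + R\right) \left(A + R + A R^{2}\right)$ ($M{\left(R,A \right)} = \left(\left(R^{2} A + A\right) + R\right) \left(R - 6\right) = \left(\left(A R^{2} + A\right) + R\right) \left(-6 + R\right) = \left(\left(A + A R^{2}\right) + R\right) \left(-6 + R\right) = \left(A + R + A R^{2}\right) \left(-6 + R\right) = \left(-6 + R\right) \left(A + R + A R^{2}\right)$)
$M{\left(1,a{\left(5 \right)} \right)} \left(-349\right) = \left(1^{2} - 6 \left(\left(-1\right) 5\right) - 6 + \left(-1\right) 5 \cdot 1 + \left(-1\right) 5 \cdot 1^{3} - 6 \left(\left(-1\right) 5\right) 1^{2}\right) \left(-349\right) = \left(1 - -30 - 6 - 5 - 5 - \left(-30\right) 1\right) \left(-349\right) = \left(1 + 30 - 6 - 5 - 5 + 30\right) \left(-349\right) = 45 \left(-349\right) = -15705$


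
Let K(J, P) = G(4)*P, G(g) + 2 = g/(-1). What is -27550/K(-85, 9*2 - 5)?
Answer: 13775/39 ≈ 353.21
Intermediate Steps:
G(g) = -2 - g (G(g) = -2 + g/(-1) = -2 + g*(-1) = -2 - g)
K(J, P) = -6*P (K(J, P) = (-2 - 1*4)*P = (-2 - 4)*P = -6*P)
-27550/K(-85, 9*2 - 5) = -27550*(-1/(6*(9*2 - 5))) = -27550*(-1/(6*(18 - 5))) = -27550/((-6*13)) = -27550/(-78) = -27550*(-1/78) = 13775/39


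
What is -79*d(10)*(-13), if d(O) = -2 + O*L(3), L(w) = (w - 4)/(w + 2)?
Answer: -4108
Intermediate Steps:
L(w) = (-4 + w)/(2 + w)
d(O) = -2 - O/5 (d(O) = -2 + O*((-4 + 3)/(2 + 3)) = -2 + O*(-1/5) = -2 - O/5)
-79*d(10)*(-13) = -79*(-2 - 1/5*10)*(-13) = -79*(-2 - 2)*(-13) = -79*(-4)*(-13) = 316*(-13) = -4108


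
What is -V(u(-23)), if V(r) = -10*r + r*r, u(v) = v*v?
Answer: -274551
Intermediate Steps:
u(v) = v**2
V(r) = r**2 - 10*r (V(r) = -10*r + r**2 = r**2 - 10*r)
-V(u(-23)) = -(-23)**2*(-10 + (-23)**2) = -529*(-10 + 529) = -529*519 = -1*274551 = -274551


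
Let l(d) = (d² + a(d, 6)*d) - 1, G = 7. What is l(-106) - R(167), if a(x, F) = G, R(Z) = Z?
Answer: 10326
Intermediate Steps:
a(x, F) = 7
l(d) = -1 + d² + 7*d (l(d) = (d² + 7*d) - 1 = -1 + d² + 7*d)
l(-106) - R(167) = (-1 + (-106)² + 7*(-106)) - 1*167 = (-1 + 11236 - 742) - 167 = 10493 - 167 = 10326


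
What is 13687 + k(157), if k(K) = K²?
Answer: 38336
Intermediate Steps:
13687 + k(157) = 13687 + 157² = 13687 + 24649 = 38336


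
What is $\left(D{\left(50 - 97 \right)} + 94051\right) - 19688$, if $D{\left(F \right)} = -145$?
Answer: $74218$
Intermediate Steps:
$\left(D{\left(50 - 97 \right)} + 94051\right) - 19688 = \left(-145 + 94051\right) - 19688 = 93906 - 19688 = 74218$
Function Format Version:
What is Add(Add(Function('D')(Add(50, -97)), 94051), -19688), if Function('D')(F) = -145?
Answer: 74218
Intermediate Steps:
Add(Add(Function('D')(Add(50, -97)), 94051), -19688) = Add(Add(-145, 94051), -19688) = Add(93906, -19688) = 74218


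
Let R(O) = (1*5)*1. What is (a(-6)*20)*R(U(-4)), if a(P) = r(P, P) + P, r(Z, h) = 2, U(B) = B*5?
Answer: -400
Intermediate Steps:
U(B) = 5*B
a(P) = 2 + P
R(O) = 5 (R(O) = 5*1 = 5)
(a(-6)*20)*R(U(-4)) = ((2 - 6)*20)*5 = -4*20*5 = -80*5 = -400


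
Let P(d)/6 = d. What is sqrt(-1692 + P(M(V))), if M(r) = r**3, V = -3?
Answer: 3*I*sqrt(206) ≈ 43.058*I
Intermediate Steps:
P(d) = 6*d
sqrt(-1692 + P(M(V))) = sqrt(-1692 + 6*(-3)**3) = sqrt(-1692 + 6*(-27)) = sqrt(-1692 - 162) = sqrt(-1854) = 3*I*sqrt(206)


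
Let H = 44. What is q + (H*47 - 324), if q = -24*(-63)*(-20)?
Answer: -28496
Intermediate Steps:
q = -30240 (q = 1512*(-20) = -30240)
q + (H*47 - 324) = -30240 + (44*47 - 324) = -30240 + (2068 - 324) = -30240 + 1744 = -28496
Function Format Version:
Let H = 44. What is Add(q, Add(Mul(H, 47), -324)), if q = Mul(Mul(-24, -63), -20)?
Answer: -28496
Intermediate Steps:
q = -30240 (q = Mul(1512, -20) = -30240)
Add(q, Add(Mul(H, 47), -324)) = Add(-30240, Add(Mul(44, 47), -324)) = Add(-30240, Add(2068, -324)) = Add(-30240, 1744) = -28496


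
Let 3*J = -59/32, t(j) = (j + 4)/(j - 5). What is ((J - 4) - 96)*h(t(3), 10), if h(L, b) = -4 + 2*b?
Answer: -9659/6 ≈ -1609.8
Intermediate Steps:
t(j) = (4 + j)/(-5 + j)
J = -59/96 (J = (-59/32)/3 = (-59*1/32)/3 = (⅓)*(-59/32) = -59/96 ≈ -0.61458)
((J - 4) - 96)*h(t(3), 10) = ((-59/96 - 4) - 96)*(-4 + 2*10) = (-443/96 - 96)*(-4 + 20) = -9659/96*16 = -9659/6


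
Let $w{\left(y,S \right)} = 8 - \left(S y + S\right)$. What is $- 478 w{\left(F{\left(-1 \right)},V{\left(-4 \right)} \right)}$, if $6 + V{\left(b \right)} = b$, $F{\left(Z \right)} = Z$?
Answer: $-3824$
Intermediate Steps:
$V{\left(b \right)} = -6 + b$
$w{\left(y,S \right)} = 8 - S - S y$ ($w{\left(y,S \right)} = 8 - \left(S + S y\right) = 8 - S - S y$)
$- 478 w{\left(F{\left(-1 \right)},V{\left(-4 \right)} \right)} = - 478 \left(8 - \left(-6 - 4\right) - \left(-6 - 4\right) \left(-1\right)\right) = - 478 \left(8 - -10 - \left(-10\right) \left(-1\right)\right) = - 478 \left(8 + 10 - 10\right) = \left(-478\right) 8 = -3824$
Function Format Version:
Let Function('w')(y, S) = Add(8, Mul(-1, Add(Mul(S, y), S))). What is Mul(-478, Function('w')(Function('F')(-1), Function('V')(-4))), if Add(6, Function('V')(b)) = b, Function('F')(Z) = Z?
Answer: -3824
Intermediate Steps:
Function('V')(b) = Add(-6, b)
Function('w')(y, S) = Add(8, Mul(-1, S), Mul(-1, S, y)) (Function('w')(y, S) = Add(8, Mul(-1, Add(S, Mul(S, y)))) = Add(8, Add(Mul(-1, S), Mul(-1, S, y))) = Add(8, Mul(-1, S), Mul(-1, S, y)))
Mul(-478, Function('w')(Function('F')(-1), Function('V')(-4))) = Mul(-478, Add(8, Mul(-1, Add(-6, -4)), Mul(-1, Add(-6, -4), -1))) = Mul(-478, Add(8, Mul(-1, -10), Mul(-1, -10, -1))) = Mul(-478, Add(8, 10, -10)) = Mul(-478, 8) = -3824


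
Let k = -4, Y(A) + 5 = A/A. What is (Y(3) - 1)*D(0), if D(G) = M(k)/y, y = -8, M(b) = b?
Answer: -5/2 ≈ -2.5000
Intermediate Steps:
Y(A) = -4 (Y(A) = -5 + A/A = -5 + 1 = -4)
D(G) = ½ (D(G) = -4/(-8) = -4*(-⅛) = ½)
(Y(3) - 1)*D(0) = (-4 - 1)*(½) = -5*½ = -5/2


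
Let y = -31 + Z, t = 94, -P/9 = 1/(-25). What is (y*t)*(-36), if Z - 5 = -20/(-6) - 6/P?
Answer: 133104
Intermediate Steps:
P = 9/25 (P = -9/(-25) = -9*(-1/25) = 9/25 ≈ 0.36000)
Z = -25/3 (Z = 5 + (-20/(-6) - 6/9/25) = 5 + (-20*(-⅙) - 6*25/9) = 5 + (10/3 - 50/3) = 5 - 40/3 = -25/3 ≈ -8.3333)
y = -118/3 (y = -31 - 25/3 = -118/3 ≈ -39.333)
(y*t)*(-36) = -118/3*94*(-36) = -11092/3*(-36) = 133104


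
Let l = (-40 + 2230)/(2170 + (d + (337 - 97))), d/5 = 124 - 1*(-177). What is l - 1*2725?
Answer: -711079/261 ≈ -2724.4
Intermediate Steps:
d = 1505 (d = 5*(124 - 1*(-177)) = 5*(124 + 177) = 5*301 = 1505)
l = 146/261 (l = (-40 + 2230)/(2170 + (1505 + (337 - 97))) = 2190/(2170 + (1505 + 240)) = 2190/(2170 + 1745) = 2190/3915 = 2190*(1/3915) = 146/261 ≈ 0.55939)
l - 1*2725 = 146/261 - 1*2725 = 146/261 - 2725 = -711079/261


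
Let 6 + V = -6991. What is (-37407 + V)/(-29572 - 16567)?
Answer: 44404/46139 ≈ 0.96240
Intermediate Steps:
V = -6997 (V = -6 - 6991 = -6997)
(-37407 + V)/(-29572 - 16567) = (-37407 - 6997)/(-29572 - 16567) = -44404/(-46139) = -44404*(-1/46139) = 44404/46139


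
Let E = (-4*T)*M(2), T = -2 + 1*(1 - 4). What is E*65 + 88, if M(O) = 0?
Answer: 88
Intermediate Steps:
T = -5 (T = -2 + 1*(-3) = -2 - 3 = -5)
E = 0 (E = -4*(-5)*0 = 20*0 = 0)
E*65 + 88 = 0*65 + 88 = 0 + 88 = 88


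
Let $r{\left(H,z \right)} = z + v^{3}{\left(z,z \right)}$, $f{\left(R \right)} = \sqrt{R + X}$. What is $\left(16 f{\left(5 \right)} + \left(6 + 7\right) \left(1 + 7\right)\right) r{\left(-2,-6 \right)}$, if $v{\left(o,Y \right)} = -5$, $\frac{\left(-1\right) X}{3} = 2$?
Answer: $-13624 - 2096 i \approx -13624.0 - 2096.0 i$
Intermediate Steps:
$X = -6$ ($X = \left(-3\right) 2 = -6$)
$f{\left(R \right)} = \sqrt{-6 + R}$ ($f{\left(R \right)} = \sqrt{R - 6} = \sqrt{-6 + R}$)
$r{\left(H,z \right)} = -125 + z$ ($r{\left(H,z \right)} = z + \left(-5\right)^{3} = z - 125 = -125 + z$)
$\left(16 f{\left(5 \right)} + \left(6 + 7\right) \left(1 + 7\right)\right) r{\left(-2,-6 \right)} = \left(16 \sqrt{-6 + 5} + \left(6 + 7\right) \left(1 + 7\right)\right) \left(-125 - 6\right) = \left(16 \sqrt{-1} + 13 \cdot 8\right) \left(-131\right) = \left(16 i + 104\right) \left(-131\right) = \left(104 + 16 i\right) \left(-131\right) = -13624 - 2096 i$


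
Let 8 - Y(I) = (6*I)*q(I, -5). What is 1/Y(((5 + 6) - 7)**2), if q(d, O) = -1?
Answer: 1/104 ≈ 0.0096154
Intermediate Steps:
Y(I) = 8 + 6*I (Y(I) = 8 - 6*I*(-1) = 8 - (-6)*I = 8 + 6*I)
1/Y(((5 + 6) - 7)**2) = 1/(8 + 6*((5 + 6) - 7)**2) = 1/(8 + 6*(11 - 7)**2) = 1/(8 + 6*4**2) = 1/(8 + 6*16) = 1/(8 + 96) = 1/104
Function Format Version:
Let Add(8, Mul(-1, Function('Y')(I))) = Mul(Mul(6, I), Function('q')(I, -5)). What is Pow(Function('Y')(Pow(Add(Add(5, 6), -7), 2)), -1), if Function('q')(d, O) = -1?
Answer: Rational(1, 104) ≈ 0.0096154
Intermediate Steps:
Function('Y')(I) = Add(8, Mul(6, I)) (Function('Y')(I) = Add(8, Mul(-1, Mul(Mul(6, I), -1))) = Add(8, Mul(-1, Mul(-6, I))) = Add(8, Mul(6, I)))
Pow(Function('Y')(Pow(Add(Add(5, 6), -7), 2)), -1) = Pow(Add(8, Mul(6, Pow(Add(Add(5, 6), -7), 2))), -1) = Pow(Add(8, Mul(6, Pow(Add(11, -7), 2))), -1) = Pow(Add(8, Mul(6, Pow(4, 2))), -1) = Pow(Add(8, Mul(6, 16)), -1) = Pow(Add(8, 96), -1) = Pow(104, -1) = Rational(1, 104)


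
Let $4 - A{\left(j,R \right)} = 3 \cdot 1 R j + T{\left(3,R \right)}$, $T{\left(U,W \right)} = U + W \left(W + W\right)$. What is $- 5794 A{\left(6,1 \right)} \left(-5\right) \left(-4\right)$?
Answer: $2201720$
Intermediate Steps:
$T{\left(U,W \right)} = U + 2 W^{2}$ ($T{\left(U,W \right)} = U + W 2 W = U + 2 W^{2}$)
$A{\left(j,R \right)} = 1 - 2 R^{2} - 3 R j$ ($A{\left(j,R \right)} = 4 - \left(3 \cdot 1 R j + \left(3 + 2 R^{2}\right)\right) = 4 - \left(3 R j + \left(3 + 2 R^{2}\right)\right) = 4 - \left(3 + 2 R^{2} + 3 R j\right) = 1 - 2 R^{2} - 3 R j$)
$- 5794 A{\left(6,1 \right)} \left(-5\right) \left(-4\right) = - 5794 \left(1 - 2 \cdot 1^{2} - 3 \cdot 6\right) \left(-5\right) \left(-4\right) = - 5794 \left(1 - 2 - 18\right) \left(-5\right) \left(-4\right) = - 5794 \left(-19\right) \left(-5\right) \left(-4\right) = - 5794 \cdot 95 \left(-4\right) = \left(-5794\right) \left(-380\right) = 2201720$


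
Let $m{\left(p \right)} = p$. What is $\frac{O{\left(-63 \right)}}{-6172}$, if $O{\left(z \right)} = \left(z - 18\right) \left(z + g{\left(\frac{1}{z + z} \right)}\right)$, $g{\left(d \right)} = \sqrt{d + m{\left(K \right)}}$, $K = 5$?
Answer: $- \frac{5103}{6172} + \frac{27 \sqrt{8806}}{86408} \approx -0.79748$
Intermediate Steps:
$g{\left(d \right)} = \sqrt{5 + d}$ ($g{\left(d \right)} = \sqrt{d + 5} = \sqrt{5 + d}$)
$O{\left(z \right)} = \left(-18 + z\right) \left(z + \sqrt{5 + \frac{1}{2 z}}\right)$ ($O{\left(z \right)} = \left(z - 18\right) \left(z + \sqrt{5 + \frac{1}{z + z}}\right) = \left(-18 + z\right) \left(z + \sqrt{5 + \frac{1}{2 z}}\right)$)
$\frac{O{\left(-63 \right)}}{-6172} = \frac{\left(-63\right)^{2} - -1134 - 9 \sqrt{20 + \frac{2}{-63}} + \frac{1}{2} \left(-63\right) \sqrt{20 + \frac{2}{-63}}}{-6172} = \left(3969 + 1134 - 9 \sqrt{20 + 2 \left(- \frac{1}{63}\right)} + \frac{1}{2} \left(-63\right) \sqrt{20 + 2 \left(- \frac{1}{63}\right)}\right) \left(- \frac{1}{6172}\right) = \left(3969 + 1134 - 9 \sqrt{20 - \frac{2}{63}} + \frac{1}{2} \left(-63\right) \sqrt{20 - \frac{2}{63}}\right) \left(- \frac{1}{6172}\right) = \left(3969 + 1134 - 9 \sqrt{\frac{1258}{63}} + \frac{1}{2} \left(-63\right) \sqrt{\frac{1258}{63}}\right) \left(- \frac{1}{6172}\right) = \left(3969 + 1134 - 9 \frac{\sqrt{8806}}{21} + \frac{1}{2} \left(-63\right) \frac{\sqrt{8806}}{21}\right) \left(- \frac{1}{6172}\right) = \left(3969 + 1134 - \frac{3 \sqrt{8806}}{7} - \frac{3 \sqrt{8806}}{2}\right) \left(- \frac{1}{6172}\right) = \left(5103 - \frac{27 \sqrt{8806}}{14}\right) \left(- \frac{1}{6172}\right) = - \frac{5103}{6172} + \frac{27 \sqrt{8806}}{86408}$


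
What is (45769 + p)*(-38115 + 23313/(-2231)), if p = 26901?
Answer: -6181155994260/2231 ≈ -2.7706e+9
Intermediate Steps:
(45769 + p)*(-38115 + 23313/(-2231)) = (45769 + 26901)*(-38115 + 23313/(-2231)) = 72670*(-38115 + 23313*(-1/2231)) = 72670*(-38115 - 23313/2231) = 72670*(-85057878/2231) = -6181155994260/2231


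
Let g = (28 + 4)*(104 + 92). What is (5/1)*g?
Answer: 31360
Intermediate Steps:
g = 6272 (g = 32*196 = 6272)
(5/1)*g = (5/1)*6272 = (5*1)*6272 = 5*6272 = 31360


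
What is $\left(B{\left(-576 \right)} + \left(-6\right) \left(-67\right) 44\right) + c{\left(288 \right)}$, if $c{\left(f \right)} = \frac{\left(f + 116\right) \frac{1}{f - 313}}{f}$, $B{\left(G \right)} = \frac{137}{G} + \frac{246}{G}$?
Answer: $\frac{84898939}{4800} \approx 17687.0$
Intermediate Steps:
$B{\left(G \right)} = \frac{383}{G}$
$c{\left(f \right)} = \frac{116 + f}{f \left(-313 + f\right)}$ ($c{\left(f \right)} = \frac{\left(116 + f\right) \frac{1}{-313 + f}}{f} = \frac{\frac{1}{-313 + f} \left(116 + f\right)}{f} = \frac{116 + f}{f \left(-313 + f\right)}$)
$\left(B{\left(-576 \right)} + \left(-6\right) \left(-67\right) 44\right) + c{\left(288 \right)} = \left(\frac{383}{-576} + \left(-6\right) \left(-67\right) 44\right) + \frac{116 + 288}{288 \left(-313 + 288\right)} = \left(383 \left(- \frac{1}{576}\right) + 402 \cdot 44\right) + \frac{1}{288} \frac{1}{-25} \cdot 404 = \left(- \frac{383}{576} + 17688\right) + \frac{1}{288} \left(- \frac{1}{25}\right) 404 = \frac{10187905}{576} - \frac{101}{1800} = \frac{84898939}{4800}$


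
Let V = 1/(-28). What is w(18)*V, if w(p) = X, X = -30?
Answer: 15/14 ≈ 1.0714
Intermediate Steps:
V = -1/28 ≈ -0.035714
w(p) = -30
w(18)*V = -30*(-1/28) = 15/14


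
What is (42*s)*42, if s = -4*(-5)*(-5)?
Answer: -176400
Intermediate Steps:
s = -100 (s = 20*(-5) = -100)
(42*s)*42 = (42*(-100))*42 = -4200*42 = -176400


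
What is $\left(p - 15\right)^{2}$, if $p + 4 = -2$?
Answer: $441$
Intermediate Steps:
$p = -6$ ($p = -4 - 2 = -6$)
$\left(p - 15\right)^{2} = \left(-6 - 15\right)^{2} = \left(-21\right)^{2} = 441$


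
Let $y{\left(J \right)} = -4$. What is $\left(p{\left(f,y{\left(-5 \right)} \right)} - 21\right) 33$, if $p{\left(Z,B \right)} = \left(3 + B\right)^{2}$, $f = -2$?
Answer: $-660$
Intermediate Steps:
$\left(p{\left(f,y{\left(-5 \right)} \right)} - 21\right) 33 = \left(\left(3 - 4\right)^{2} - 21\right) 33 = \left(\left(-1\right)^{2} - 21\right) 33 = \left(1 - 21\right) 33 = \left(-20\right) 33 = -660$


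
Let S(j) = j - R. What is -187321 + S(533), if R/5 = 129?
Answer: -187433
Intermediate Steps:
R = 645 (R = 5*129 = 645)
S(j) = -645 + j (S(j) = j - 1*645 = j - 645 = -645 + j)
-187321 + S(533) = -187321 + (-645 + 533) = -187321 - 112 = -187433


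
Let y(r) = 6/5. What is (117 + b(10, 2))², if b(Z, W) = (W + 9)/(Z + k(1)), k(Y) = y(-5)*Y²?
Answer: 43652449/3136 ≈ 13920.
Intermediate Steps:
y(r) = 6/5 (y(r) = 6*(⅕) = 6/5)
k(Y) = 6*Y²/5
b(Z, W) = (9 + W)/(6/5 + Z) (b(Z, W) = (W + 9)/(Z + (6/5)*1²) = (9 + W)/(Z + (6/5)*1) = (9 + W)/(Z + 6/5) = (9 + W)/(6/5 + Z))
(117 + b(10, 2))² = (117 + 5*(9 + 2)/(6 + 5*10))² = (117 + 5*11/(6 + 50))² = (117 + 5*11/56)² = (117 + 5*(1/56)*11)² = (117 + 55/56)² = (6607/56)² = 43652449/3136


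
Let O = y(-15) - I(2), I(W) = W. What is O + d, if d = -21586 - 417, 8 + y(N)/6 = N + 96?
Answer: -21567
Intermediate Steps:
y(N) = 528 + 6*N (y(N) = -48 + 6*(N + 96) = -48 + 6*(96 + N) = -48 + (576 + 6*N) = 528 + 6*N)
d = -22003
O = 436 (O = (528 + 6*(-15)) - 1*2 = (528 - 90) - 2 = 438 - 2 = 436)
O + d = 436 - 22003 = -21567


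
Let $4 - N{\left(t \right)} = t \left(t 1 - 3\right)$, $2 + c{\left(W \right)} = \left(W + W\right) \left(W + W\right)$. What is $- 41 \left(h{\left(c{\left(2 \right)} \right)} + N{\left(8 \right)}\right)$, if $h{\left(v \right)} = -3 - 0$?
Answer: $1599$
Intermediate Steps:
$c{\left(W \right)} = -2 + 4 W^{2}$ ($c{\left(W \right)} = -2 + \left(W + W\right) \left(W + W\right) = -2 + 2 W 2 W = -2 + 4 W^{2}$)
$h{\left(v \right)} = -3$ ($h{\left(v \right)} = -3 + 0 = -3$)
$N{\left(t \right)} = 4 - t \left(-3 + t\right)$ ($N{\left(t \right)} = 4 - t \left(t 1 - 3\right) = 4 - t \left(t - 3\right) = 4 - t \left(-3 + t\right)$)
$- 41 \left(h{\left(c{\left(2 \right)} \right)} + N{\left(8 \right)}\right) = - 41 \left(-3 + \left(4 - 8^{2} + 3 \cdot 8\right)\right) = - 41 \left(-3 + \left(4 - 64 + 24\right)\right) = - 41 \left(-3 - 36\right) = \left(-41\right) \left(-39\right) = 1599$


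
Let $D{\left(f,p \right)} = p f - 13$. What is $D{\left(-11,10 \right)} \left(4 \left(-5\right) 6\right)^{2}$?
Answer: $-1771200$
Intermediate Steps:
$D{\left(f,p \right)} = -13 + f p$ ($D{\left(f,p \right)} = f p - 13 = -13 + f p$)
$D{\left(-11,10 \right)} \left(4 \left(-5\right) 6\right)^{2} = \left(-13 - 110\right) \left(4 \left(-5\right) 6\right)^{2} = \left(-13 - 110\right) \left(\left(-20\right) 6\right)^{2} = - 123 \left(-120\right)^{2} = \left(-123\right) 14400 = -1771200$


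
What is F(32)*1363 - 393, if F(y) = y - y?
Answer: -393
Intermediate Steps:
F(y) = 0
F(32)*1363 - 393 = 0*1363 - 393 = 0 - 393 = -393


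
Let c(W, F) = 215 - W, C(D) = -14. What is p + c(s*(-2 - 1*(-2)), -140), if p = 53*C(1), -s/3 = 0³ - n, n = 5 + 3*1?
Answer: -527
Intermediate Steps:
n = 8 (n = 5 + 3 = 8)
s = 24 (s = -3*(0³ - 1*8) = -3*(0 - 8) = -3*(-8) = 24)
p = -742 (p = 53*(-14) = -742)
p + c(s*(-2 - 1*(-2)), -140) = -742 + (215 - 24*(-2 - 1*(-2))) = -742 + (215 - 24*(-2 + 2)) = -742 + (215 - 24*0) = -742 + (215 - 1*0) = -742 + (215 + 0) = -742 + 215 = -527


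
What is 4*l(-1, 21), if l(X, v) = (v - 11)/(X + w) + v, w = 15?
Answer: 608/7 ≈ 86.857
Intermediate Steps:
l(X, v) = v + (-11 + v)/(15 + X) (l(X, v) = (v - 11)/(X + 15) + v = (-11 + v)/(15 + X) + v = v + (-11 + v)/(15 + X))
4*l(-1, 21) = 4*((-11 + 16*21 - 1*21)/(15 - 1)) = 4*((-11 + 336 - 21)/14) = 4*((1/14)*304) = 4*(152/7) = 608/7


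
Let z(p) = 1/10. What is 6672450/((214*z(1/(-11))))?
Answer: 33362250/107 ≈ 3.1180e+5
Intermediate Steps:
z(p) = ⅒
6672450/((214*z(1/(-11)))) = 6672450/((214*(⅒))) = 6672450/(107/5) = 6672450*(5/107) = 33362250/107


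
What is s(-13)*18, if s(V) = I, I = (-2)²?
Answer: 72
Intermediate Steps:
I = 4
s(V) = 4
s(-13)*18 = 4*18 = 72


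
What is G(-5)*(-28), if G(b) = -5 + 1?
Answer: 112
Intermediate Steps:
G(b) = -4
G(-5)*(-28) = -4*(-28) = 112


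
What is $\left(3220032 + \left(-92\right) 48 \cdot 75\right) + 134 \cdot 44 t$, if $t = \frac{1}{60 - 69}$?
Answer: $\frac{25993592}{9} \approx 2.8882 \cdot 10^{6}$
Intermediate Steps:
$t = - \frac{1}{9}$ ($t = \frac{1}{60 - 69} = \frac{1}{-9} = - \frac{1}{9} \approx -0.11111$)
$\left(3220032 + \left(-92\right) 48 \cdot 75\right) + 134 \cdot 44 t = \left(3220032 + \left(-92\right) 48 \cdot 75\right) + 134 \cdot 44 \left(- \frac{1}{9}\right) = \left(3220032 - 331200\right) + 5896 \left(- \frac{1}{9}\right) = \left(3220032 - 331200\right) - \frac{5896}{9} = 2888832 - \frac{5896}{9} = \frac{25993592}{9}$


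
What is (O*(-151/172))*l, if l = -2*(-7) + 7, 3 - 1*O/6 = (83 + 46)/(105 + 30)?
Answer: -48622/215 ≈ -226.15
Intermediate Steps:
O = 184/15 (O = 18 - 6*(83 + 46)/(105 + 30) = 18 - 774/135 = 18 - 6*43/45 = 18 - 86/15 = 184/15 ≈ 12.267)
l = 21 (l = 14 + 7 = 21)
(O*(-151/172))*l = (184*(-151/172)/15)*21 = (184*(-151*1/172)/15)*21 = ((184/15)*(-151/172))*21 = -6946/645*21 = -48622/215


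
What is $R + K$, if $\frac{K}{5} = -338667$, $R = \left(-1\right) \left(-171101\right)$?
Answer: $-1522234$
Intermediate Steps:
$R = 171101$
$K = -1693335$ ($K = 5 \left(-338667\right) = -1693335$)
$R + K = 171101 - 1693335 = -1522234$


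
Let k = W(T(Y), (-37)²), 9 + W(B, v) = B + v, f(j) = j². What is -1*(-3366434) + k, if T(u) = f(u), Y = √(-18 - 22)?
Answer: 3367754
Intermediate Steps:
Y = 2*I*√10 (Y = √(-40) = 2*I*√10 ≈ 6.3246*I)
T(u) = u²
W(B, v) = -9 + B + v (W(B, v) = -9 + (B + v) = -9 + B + v)
k = 1320 (k = -9 + (2*I*√10)² + (-37)² = -9 - 40 + 1369 = 1320)
-1*(-3366434) + k = -1*(-3366434) + 1320 = 3366434 + 1320 = 3367754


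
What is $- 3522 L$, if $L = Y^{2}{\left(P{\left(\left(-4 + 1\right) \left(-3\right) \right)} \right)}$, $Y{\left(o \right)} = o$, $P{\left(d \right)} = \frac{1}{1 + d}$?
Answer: $- \frac{1761}{50} \approx -35.22$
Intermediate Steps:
$L = \frac{1}{100}$ ($L = \left(\frac{1}{1 + \left(-4 + 1\right) \left(-3\right)}\right)^{2} = \left(\frac{1}{1 - -9}\right)^{2} = \left(\frac{1}{1 + 9}\right)^{2} = \left(\frac{1}{10}\right)^{2} = \frac{1}{100} \approx 0.01$)
$- 3522 L = \left(-3522\right) \frac{1}{100} = - \frac{1761}{50}$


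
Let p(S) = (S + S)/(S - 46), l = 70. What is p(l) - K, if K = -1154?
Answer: 6959/6 ≈ 1159.8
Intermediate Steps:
p(S) = 2*S/(-46 + S) (p(S) = (2*S)/(-46 + S) = 2*S/(-46 + S))
p(l) - K = 2*70/(-46 + 70) - 1*(-1154) = 2*70/24 + 1154 = 2*70*(1/24) + 1154 = 35/6 + 1154 = 6959/6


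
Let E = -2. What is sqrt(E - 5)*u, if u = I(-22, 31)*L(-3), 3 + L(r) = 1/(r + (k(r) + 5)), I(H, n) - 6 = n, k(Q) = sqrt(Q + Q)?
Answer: 37*(-5*sqrt(7) - 3*I*sqrt(42))/(sqrt(6) - 2*I) ≈ 23.979 - 274.1*I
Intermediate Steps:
k(Q) = sqrt(2)*sqrt(Q) (k(Q) = sqrt(2*Q) = sqrt(2)*sqrt(Q))
I(H, n) = 6 + n
L(r) = -3 + 1/(5 + r + sqrt(2)*sqrt(r)) (L(r) = -3 + 1/(r + (sqrt(2)*sqrt(r) + 5)) = -3 + 1/(r + (5 + sqrt(2)*sqrt(r))) = -3 + 1/(5 + r + sqrt(2)*sqrt(r)))
u = 37*(-5 - 3*I*sqrt(6))/(2 + I*sqrt(6)) (u = (6 + 31)*((-14 - 3*(-3) - 3*sqrt(2)*sqrt(-3))/(5 - 3 + sqrt(2)*sqrt(-3))) = 37*((-14 + 9 - 3*sqrt(2)*I*sqrt(3))/(5 - 3 + sqrt(2)*(I*sqrt(3)))) = 37*((-14 + 9 - 3*I*sqrt(6))/(5 - 3 + I*sqrt(6))) = 37*((-5 - 3*I*sqrt(6))/(2 + I*sqrt(6))) = 37*(-5 - 3*I*sqrt(6))/(2 + I*sqrt(6)) ≈ -103.6 - 9.0631*I)
sqrt(E - 5)*u = sqrt(-2 - 5)*(37*(-3*sqrt(6) + 5*I)/(sqrt(6) - 2*I)) = sqrt(-7)*(37*(-3*sqrt(6) + 5*I)/(sqrt(6) - 2*I)) = (I*sqrt(7))*(37*(-3*sqrt(6) + 5*I)/(sqrt(6) - 2*I)) = 37*I*sqrt(7)*(-3*sqrt(6) + 5*I)/(sqrt(6) - 2*I)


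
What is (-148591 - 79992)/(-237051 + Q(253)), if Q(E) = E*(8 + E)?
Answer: 228583/171018 ≈ 1.3366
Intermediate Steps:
(-148591 - 79992)/(-237051 + Q(253)) = (-148591 - 79992)/(-237051 + 253*(8 + 253)) = -228583/(-237051 + 253*261) = -228583/(-237051 + 66033) = -228583/(-171018) = -228583*(-1/171018) = 228583/171018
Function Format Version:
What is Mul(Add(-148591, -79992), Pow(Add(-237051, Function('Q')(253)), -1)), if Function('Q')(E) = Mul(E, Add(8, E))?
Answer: Rational(228583, 171018) ≈ 1.3366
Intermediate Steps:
Mul(Add(-148591, -79992), Pow(Add(-237051, Function('Q')(253)), -1)) = Mul(Add(-148591, -79992), Pow(Add(-237051, Mul(253, Add(8, 253))), -1)) = Mul(-228583, Pow(Add(-237051, Mul(253, 261)), -1)) = Mul(-228583, Pow(Add(-237051, 66033), -1)) = Mul(-228583, Pow(-171018, -1)) = Mul(-228583, Rational(-1, 171018)) = Rational(228583, 171018)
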